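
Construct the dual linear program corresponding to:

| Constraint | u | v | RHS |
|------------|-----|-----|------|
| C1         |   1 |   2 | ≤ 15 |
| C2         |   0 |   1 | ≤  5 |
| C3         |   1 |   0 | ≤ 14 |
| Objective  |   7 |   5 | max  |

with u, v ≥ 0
Minimize: z = 15y1 + 5y2 + 14y3

Subject to:
  C1: -y1 - y3 ≤ -7
  C2: -2y1 - y2 ≤ -5
  y1, y2, y3 ≥ 0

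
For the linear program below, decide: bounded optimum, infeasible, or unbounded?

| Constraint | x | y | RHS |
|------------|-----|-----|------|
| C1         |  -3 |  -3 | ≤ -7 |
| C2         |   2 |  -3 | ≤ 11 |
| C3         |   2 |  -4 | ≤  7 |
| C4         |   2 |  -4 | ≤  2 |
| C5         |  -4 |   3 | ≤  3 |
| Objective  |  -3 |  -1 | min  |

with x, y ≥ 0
Feasible point: (1, 2) satisfies every constraint, so the LP is feasible.
Direction d = (1, 1): for each constraint row a, a·d ≤ 0 —
  (-3)(1) + (-3)(1) = -6 ≤ 0
  (2)(1) + (-3)(1) = -1 ≤ 0
  (2)(1) + (-4)(1) = -2 ≤ 0
  (2)(1) + (-4)(1) = -2 ≤ 0
  (-4)(1) + (3)(1) = -1 ≤ 0
and d ≥ 0, so (1, 2) + t·d stays feasible for every t ≥ 0. Along this ray z = -3x - y changes by -4 per unit t, so z → −∞.

Unbounded: there is a feasible ray along which z → −∞.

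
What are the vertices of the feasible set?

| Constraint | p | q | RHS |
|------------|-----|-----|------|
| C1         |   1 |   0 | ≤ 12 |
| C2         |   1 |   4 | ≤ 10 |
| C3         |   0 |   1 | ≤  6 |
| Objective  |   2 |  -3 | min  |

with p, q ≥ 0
Each vertex is the intersection of two constraint boundaries that also satisfies all remaining constraints:
  p = 0 and q = 0 → (0, 0)
  p + 4q = 10 and q = 0 → (10, 0)
  p + 4q = 10 and p = 0 → (0, 2.5)

Vertices: (0, 0), (10, 0), (0, 2.5)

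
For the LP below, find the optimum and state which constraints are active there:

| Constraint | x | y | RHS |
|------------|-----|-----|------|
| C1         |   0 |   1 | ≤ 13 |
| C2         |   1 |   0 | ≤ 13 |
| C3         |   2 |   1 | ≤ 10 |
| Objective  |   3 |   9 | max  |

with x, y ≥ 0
Optimal: x = 0, y = 10
Slack at optimum:
  C1: slack = 3
  C2: slack = 13
  C3: slack = 0 (binding)
  x ≥ 0: x = 0 (binding)
  y ≥ 0: y = 10
Binding constraints: C3, x ≥ 0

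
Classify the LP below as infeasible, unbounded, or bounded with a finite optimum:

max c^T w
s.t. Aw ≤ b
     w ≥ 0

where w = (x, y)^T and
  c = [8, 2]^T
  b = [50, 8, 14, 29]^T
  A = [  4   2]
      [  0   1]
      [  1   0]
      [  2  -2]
The point (12.5, 0) satisfies every constraint, so the LP is feasible; the constraints give x ≤ 14 and y ≤ 8, which with x, y ≥ 0 keep the feasible region inside a bounded box. A feasible, bounded LP attains a finite optimum at a vertex.

Evaluating z = 8x + 2y at each vertex:
  (0, 0): z = 0
  (12.5, 0): z = 100
  (8.5, 8): z = 84
  (0, 8): z = 16

Bounded optimum: z* = 100 at (12.5, 0).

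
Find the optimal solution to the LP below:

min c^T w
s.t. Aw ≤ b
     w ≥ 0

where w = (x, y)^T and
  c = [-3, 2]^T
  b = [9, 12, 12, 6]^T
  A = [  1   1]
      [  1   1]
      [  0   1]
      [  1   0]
Each vertex is the intersection of two constraint boundaries that also satisfies all remaining constraints:
  x = 0 and y = 0 → (0, 0)
  x = 6 and y = 0 → (6, 0)
  x + y = 9 and x = 6 → (6, 3)
  x + y = 9 and x = 0 → (0, 9)

Evaluating z = -3x + 2y at each vertex:
  (0, 0): z = 0
  (6, 0): z = -18
  (6, 3): z = -12
  (0, 9): z = 18

The minimum is at (6, 0) with z = -18.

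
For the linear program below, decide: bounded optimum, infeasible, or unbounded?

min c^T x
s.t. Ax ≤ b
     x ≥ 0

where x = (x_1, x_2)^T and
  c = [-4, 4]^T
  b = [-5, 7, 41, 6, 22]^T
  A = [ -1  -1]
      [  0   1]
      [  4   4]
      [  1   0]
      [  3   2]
The point (6, 0) satisfies every constraint, so the LP is feasible; the constraints give x_1 ≤ 6 and x_2 ≤ 7, which with x_1, x_2 ≥ 0 keep the feasible region inside a bounded box. A feasible, bounded LP attains a finite optimum at a vertex.

Evaluating z = -4x_1 + 4x_2 at each vertex:
  (5, 0): z = -20
  (6, 0): z = -24
  (6, 2): z = -16
  (2.667, 7): z = 17.33
  (0, 7): z = 28
  (0, 5): z = 20

The LP has an optimal solution: (6, 0) with z = -24.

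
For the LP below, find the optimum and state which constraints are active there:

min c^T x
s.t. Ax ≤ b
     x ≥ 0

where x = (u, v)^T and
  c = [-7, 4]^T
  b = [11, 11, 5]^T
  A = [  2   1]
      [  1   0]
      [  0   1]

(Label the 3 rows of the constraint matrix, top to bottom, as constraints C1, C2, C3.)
Optimal: u = 5.5, v = 0
Slack at optimum:
  C1: slack = 0 (binding)
  C2: slack = 5.5
  C3: slack = 5
  u ≥ 0: u = 5.5
  v ≥ 0: v = 0 (binding)
Binding constraints: C1, v ≥ 0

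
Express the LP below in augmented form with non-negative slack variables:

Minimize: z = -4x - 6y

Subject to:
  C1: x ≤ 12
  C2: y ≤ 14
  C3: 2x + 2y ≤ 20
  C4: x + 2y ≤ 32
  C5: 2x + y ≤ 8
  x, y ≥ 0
min z = -4x - 6y

s.t.
  x + s1 = 12
  y + s2 = 14
  2x + 2y + s3 = 20
  x + 2y + s4 = 32
  2x + y + s5 = 8
  x, y, s1, s2, s3, s4, s5 ≥ 0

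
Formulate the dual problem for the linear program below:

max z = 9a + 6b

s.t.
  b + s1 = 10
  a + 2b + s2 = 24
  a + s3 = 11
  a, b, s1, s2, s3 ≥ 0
Minimize: z = 10y1 + 24y2 + 11y3

Subject to:
  C1: -y2 - y3 ≤ -9
  C2: -y1 - 2y2 ≤ -6
  y1, y2, y3 ≥ 0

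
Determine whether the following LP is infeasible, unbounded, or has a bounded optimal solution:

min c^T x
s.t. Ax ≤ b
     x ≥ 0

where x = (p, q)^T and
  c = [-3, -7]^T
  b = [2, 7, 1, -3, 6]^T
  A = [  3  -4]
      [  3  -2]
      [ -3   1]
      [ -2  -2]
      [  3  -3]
Feasible point: (1, 1) satisfies every constraint, so the LP is feasible.
Direction d = (2, 3): for each constraint row a, a·d ≤ 0 —
  (3)(2) + (-4)(3) = -6 ≤ 0
  (3)(2) + (-2)(3) = 0 ≤ 0
  (-3)(2) + (1)(3) = -3 ≤ 0
  (-2)(2) + (-2)(3) = -10 ≤ 0
  (3)(2) + (-3)(3) = -3 ≤ 0
and d ≥ 0, so (1, 1) + t·d stays feasible for every t ≥ 0. Along this ray z = -3p - 7q changes by -27 per unit t, so z → −∞.

The LP is unbounded; z can be made arbitrarily small.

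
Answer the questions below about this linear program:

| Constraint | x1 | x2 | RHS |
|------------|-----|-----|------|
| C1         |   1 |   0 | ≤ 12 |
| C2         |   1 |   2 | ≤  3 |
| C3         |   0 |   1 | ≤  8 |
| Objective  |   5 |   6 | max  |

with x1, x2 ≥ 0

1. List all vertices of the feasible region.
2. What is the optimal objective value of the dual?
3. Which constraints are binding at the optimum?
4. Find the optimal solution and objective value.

1. (0, 0), (3, 0), (0, 1.5)
2. 15 (by strong duality, equal to the primal optimum)
3. C2, x2 ≥ 0
4. x1 = 3, x2 = 0, z = 15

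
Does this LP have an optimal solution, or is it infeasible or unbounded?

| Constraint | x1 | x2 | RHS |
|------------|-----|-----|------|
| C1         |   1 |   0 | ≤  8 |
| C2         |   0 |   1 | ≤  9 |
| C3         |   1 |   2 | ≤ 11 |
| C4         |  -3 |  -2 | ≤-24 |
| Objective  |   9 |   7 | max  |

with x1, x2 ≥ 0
The point (8, 1.5) satisfies every constraint, so the LP is feasible; the constraints give x1 ≤ 8 and x2 ≤ 9, which with x1, x2 ≥ 0 keep the feasible region inside a bounded box. A feasible, bounded LP attains a finite optimum at a vertex.

Evaluating z = 9x1 + 7x2 at each vertex:
  (8, 0): z = 72
  (8, 1.5): z = 82.5
  (6.5, 2.25): z = 74.25

The LP has an optimal solution: (8, 1.5) with z = 82.5.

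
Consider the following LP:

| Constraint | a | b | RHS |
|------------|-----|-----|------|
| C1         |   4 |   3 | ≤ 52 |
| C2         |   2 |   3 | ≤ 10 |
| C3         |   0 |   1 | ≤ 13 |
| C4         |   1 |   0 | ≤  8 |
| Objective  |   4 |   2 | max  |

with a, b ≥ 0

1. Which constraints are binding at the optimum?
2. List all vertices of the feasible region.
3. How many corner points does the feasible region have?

1. C2, b ≥ 0
2. (0, 0), (5, 0), (0, 3.333)
3. 3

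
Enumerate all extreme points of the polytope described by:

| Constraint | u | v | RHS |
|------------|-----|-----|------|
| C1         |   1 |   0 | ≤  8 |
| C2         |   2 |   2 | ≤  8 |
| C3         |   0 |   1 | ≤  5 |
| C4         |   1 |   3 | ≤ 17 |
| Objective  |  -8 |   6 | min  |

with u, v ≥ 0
Each vertex is the intersection of two constraint boundaries that also satisfies all remaining constraints:
  u = 0 and v = 0 → (0, 0)
  2u + 2v = 8 and v = 0 → (4, 0)
  2u + 2v = 8 and u = 0 → (0, 4)

Vertices: (0, 0), (4, 0), (0, 4)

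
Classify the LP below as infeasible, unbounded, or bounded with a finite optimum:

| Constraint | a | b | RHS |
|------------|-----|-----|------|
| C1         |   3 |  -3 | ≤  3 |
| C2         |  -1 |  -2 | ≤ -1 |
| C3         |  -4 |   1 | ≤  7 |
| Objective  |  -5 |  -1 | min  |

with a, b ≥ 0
Feasible point: (0, 1) satisfies every constraint, so the LP is feasible.
Direction d = (1, 1): for each constraint row a, a·d ≤ 0 —
  (3)(1) + (-3)(1) = 0 ≤ 0
  (-1)(1) + (-2)(1) = -3 ≤ 0
  (-4)(1) + (1)(1) = -3 ≤ 0
and d ≥ 0, so (0, 1) + t·d stays feasible for every t ≥ 0. Along this ray z = -5a - b changes by -6 per unit t, so z → −∞.

Unbounded — the objective can decrease without bound over the feasible region.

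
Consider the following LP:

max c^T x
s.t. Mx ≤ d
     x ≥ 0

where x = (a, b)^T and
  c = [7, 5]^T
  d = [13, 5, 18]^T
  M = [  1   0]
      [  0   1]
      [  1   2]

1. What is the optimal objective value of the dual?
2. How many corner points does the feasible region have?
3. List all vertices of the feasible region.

1. 103.5 (by strong duality, equal to the primal optimum)
2. 5
3. (0, 0), (13, 0), (13, 2.5), (8, 5), (0, 5)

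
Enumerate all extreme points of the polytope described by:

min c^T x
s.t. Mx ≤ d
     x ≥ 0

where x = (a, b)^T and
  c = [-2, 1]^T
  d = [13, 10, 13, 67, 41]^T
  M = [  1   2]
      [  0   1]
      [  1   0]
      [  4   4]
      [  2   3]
Each vertex is the intersection of two constraint boundaries that also satisfies all remaining constraints:
  a = 0 and b = 0 → (0, 0)
  a + 2b = 13 and a = 13 → (13, 0)
  a + 2b = 13 and a = 0 → (0, 6.5)

Vertices: (0, 0), (13, 0), (0, 6.5)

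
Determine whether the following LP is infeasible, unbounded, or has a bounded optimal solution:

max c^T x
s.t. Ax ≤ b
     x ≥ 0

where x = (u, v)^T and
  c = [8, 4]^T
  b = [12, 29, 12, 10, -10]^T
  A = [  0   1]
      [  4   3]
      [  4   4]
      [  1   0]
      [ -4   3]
The point (3, 0) satisfies every constraint, so the LP is feasible; the constraints give u ≤ 10 and v ≤ 12, which with u, v ≥ 0 keep the feasible region inside a bounded box. A feasible, bounded LP attains a finite optimum at a vertex.

Evaluating z = 8u + 4v at each vertex:
  (2.5, 0): z = 20
  (3, 0): z = 24
  (2.714, 0.2857): z = 22.86

The LP has an optimal solution: (3, 0) with z = 24.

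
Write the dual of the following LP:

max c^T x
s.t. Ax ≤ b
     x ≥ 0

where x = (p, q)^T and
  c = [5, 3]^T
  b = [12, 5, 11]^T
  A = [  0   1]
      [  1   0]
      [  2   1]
Minimize: z = 12y1 + 5y2 + 11y3

Subject to:
  C1: -y2 - 2y3 ≤ -5
  C2: -y1 - y3 ≤ -3
  y1, y2, y3 ≥ 0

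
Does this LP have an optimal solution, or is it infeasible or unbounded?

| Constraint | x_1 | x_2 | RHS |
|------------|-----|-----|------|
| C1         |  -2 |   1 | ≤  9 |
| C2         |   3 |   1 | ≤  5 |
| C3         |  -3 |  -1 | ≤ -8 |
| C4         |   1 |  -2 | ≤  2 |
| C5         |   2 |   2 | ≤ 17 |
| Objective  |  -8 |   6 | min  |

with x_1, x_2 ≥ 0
C2 requires 3x_1 + x_2 ≤ 5, while C3 (-3x_1 - x_2 ≤ -8) is equivalent to 3x_1 + x_2 ≥ 8. Together they would need 8 ≤ 3x_1 + x_2 ≤ 5, which is impossible since 8 > 5. No point satisfies all constraints.

Infeasible — the constraint set is empty.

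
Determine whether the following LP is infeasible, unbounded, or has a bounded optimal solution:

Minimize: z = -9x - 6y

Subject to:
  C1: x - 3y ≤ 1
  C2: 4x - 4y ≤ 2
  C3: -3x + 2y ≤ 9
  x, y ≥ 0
Feasible point: (0, 0) satisfies every constraint, so the LP is feasible.
Direction d = (1, 1): for each constraint row a, a·d ≤ 0 —
  (1)(1) + (-3)(1) = -2 ≤ 0
  (4)(1) + (-4)(1) = 0 ≤ 0
  (-3)(1) + (2)(1) = -1 ≤ 0
and d ≥ 0, so (0, 0) + t·d stays feasible for every t ≥ 0. Along this ray z = -9x - 6y changes by -15 per unit t, so z → −∞.

Unbounded — the objective can decrease without bound over the feasible region.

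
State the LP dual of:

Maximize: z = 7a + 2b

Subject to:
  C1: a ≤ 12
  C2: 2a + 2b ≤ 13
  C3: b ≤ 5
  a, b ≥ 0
Minimize: z = 12y1 + 13y2 + 5y3

Subject to:
  C1: -y1 - 2y2 ≤ -7
  C2: -2y2 - y3 ≤ -2
  y1, y2, y3 ≥ 0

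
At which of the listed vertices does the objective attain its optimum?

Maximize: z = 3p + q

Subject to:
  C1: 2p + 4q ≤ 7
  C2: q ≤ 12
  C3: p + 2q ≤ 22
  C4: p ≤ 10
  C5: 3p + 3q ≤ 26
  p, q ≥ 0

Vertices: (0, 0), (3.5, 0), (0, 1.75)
Evaluating z = 3p + q at each vertex:
  (0, 0): z = 0
  (3.5, 0): z = 10.5
  (0, 1.75): z = 1.75

The largest value is z = 10.5, attained at (3.5, 0).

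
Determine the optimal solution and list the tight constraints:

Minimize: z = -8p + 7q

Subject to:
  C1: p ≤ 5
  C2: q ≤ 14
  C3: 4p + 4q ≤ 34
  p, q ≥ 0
Optimal: p = 5, q = 0
Slack at optimum:
  C1: slack = 0 (binding)
  C2: slack = 14
  C3: slack = 14
  p ≥ 0: p = 5
  q ≥ 0: q = 0 (binding)
Binding constraints: C1, q ≥ 0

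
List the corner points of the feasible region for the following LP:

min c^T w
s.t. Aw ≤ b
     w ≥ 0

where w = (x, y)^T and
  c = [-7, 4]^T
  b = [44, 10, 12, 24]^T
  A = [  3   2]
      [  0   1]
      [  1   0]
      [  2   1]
Each vertex is the intersection of two constraint boundaries that also satisfies all remaining constraints:
  x = 0 and y = 0 → (0, 0)
  x = 12 and 2x + y = 24 → (12, 0)
  y = 10 and 2x + y = 24 → (7, 10)
  y = 10 and x = 0 → (0, 10)

Vertices: (0, 0), (12, 0), (7, 10), (0, 10)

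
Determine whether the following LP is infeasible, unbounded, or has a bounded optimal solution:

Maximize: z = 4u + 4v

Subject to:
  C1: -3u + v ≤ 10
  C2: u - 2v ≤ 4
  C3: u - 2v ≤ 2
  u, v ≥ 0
Feasible point: (0, 0) satisfies every constraint, so the LP is feasible.
Direction d = (1, 1): for each constraint row a, a·d ≤ 0 —
  (-3)(1) + (1)(1) = -2 ≤ 0
  (1)(1) + (-2)(1) = -1 ≤ 0
  (1)(1) + (-2)(1) = -1 ≤ 0
and d ≥ 0, so (0, 0) + t·d stays feasible for every t ≥ 0. Along this ray z = 4u + 4v changes by 8 per unit t, so z → +∞.

Unbounded: there is a feasible ray along which z → +∞.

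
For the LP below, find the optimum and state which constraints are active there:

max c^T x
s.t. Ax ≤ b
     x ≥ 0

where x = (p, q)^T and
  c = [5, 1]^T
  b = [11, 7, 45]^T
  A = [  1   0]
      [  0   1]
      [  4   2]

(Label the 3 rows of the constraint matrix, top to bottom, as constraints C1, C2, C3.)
Optimal: p = 11, q = 0.5
Binding: C1, C3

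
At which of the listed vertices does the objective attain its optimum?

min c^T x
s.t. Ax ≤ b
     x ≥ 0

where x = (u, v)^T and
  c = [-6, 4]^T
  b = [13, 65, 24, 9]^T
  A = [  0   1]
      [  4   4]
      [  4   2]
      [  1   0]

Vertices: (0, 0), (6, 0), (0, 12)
Evaluating z = -6u + 4v at each vertex:
  (0, 0): z = 0
  (6, 0): z = -36
  (0, 12): z = 48

The smallest value is z = -36, attained at (6, 0).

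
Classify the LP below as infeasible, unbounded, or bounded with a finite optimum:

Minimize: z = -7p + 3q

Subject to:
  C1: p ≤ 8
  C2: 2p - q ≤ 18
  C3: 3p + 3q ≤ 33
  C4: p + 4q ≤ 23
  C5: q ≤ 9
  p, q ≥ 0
The point (8, 0) satisfies every constraint, so the LP is feasible; the constraints give p ≤ 8 and q ≤ 9, which with p, q ≥ 0 keep the feasible region inside a bounded box. A feasible, bounded LP attains a finite optimum at a vertex.

The LP has an optimal solution: (8, 0) with z = -56.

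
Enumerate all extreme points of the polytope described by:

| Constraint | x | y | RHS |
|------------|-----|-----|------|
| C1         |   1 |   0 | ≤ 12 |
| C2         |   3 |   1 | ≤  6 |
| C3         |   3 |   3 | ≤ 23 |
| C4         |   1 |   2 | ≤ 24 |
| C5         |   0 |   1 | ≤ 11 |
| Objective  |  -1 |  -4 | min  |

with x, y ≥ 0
Each vertex is the intersection of two constraint boundaries that also satisfies all remaining constraints:
  x = 0 and y = 0 → (0, 0)
  3x + y = 6 and y = 0 → (2, 0)
  3x + y = 6 and x = 0 → (0, 6)

Vertices: (0, 0), (2, 0), (0, 6)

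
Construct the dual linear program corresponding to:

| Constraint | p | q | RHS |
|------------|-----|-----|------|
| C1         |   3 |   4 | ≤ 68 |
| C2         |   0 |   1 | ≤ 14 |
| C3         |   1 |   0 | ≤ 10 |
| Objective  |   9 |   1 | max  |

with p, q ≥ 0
Minimize: z = 68y1 + 14y2 + 10y3

Subject to:
  C1: -3y1 - y3 ≤ -9
  C2: -4y1 - y2 ≤ -1
  y1, y2, y3 ≥ 0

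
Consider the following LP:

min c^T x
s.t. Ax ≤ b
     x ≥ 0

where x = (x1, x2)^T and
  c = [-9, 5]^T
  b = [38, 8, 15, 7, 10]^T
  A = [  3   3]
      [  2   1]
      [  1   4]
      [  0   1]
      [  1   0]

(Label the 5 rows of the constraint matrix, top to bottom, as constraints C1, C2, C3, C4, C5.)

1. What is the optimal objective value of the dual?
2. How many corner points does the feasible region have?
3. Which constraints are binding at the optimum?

1. -36 (by strong duality, equal to the primal optimum)
2. 4
3. C2, x2 ≥ 0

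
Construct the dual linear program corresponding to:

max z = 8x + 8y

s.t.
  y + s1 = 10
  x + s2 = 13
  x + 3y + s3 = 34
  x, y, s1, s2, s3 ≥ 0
Minimize: z = 10y1 + 13y2 + 34y3

Subject to:
  C1: -y2 - y3 ≤ -8
  C2: -y1 - 3y3 ≤ -8
  y1, y2, y3 ≥ 0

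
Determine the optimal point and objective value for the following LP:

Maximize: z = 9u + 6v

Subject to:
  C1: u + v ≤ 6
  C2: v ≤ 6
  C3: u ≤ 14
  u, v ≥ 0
u = 6, v = 0, z = 54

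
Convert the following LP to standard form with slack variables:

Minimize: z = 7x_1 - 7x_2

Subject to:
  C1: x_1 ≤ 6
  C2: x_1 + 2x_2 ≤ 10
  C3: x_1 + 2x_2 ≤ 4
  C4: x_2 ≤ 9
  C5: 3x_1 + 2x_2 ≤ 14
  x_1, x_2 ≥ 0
min z = 7x_1 - 7x_2

s.t.
  x_1 + s1 = 6
  x_1 + 2x_2 + s2 = 10
  x_1 + 2x_2 + s3 = 4
  x_2 + s4 = 9
  3x_1 + 2x_2 + s5 = 14
  x_1, x_2, s1, s2, s3, s4, s5 ≥ 0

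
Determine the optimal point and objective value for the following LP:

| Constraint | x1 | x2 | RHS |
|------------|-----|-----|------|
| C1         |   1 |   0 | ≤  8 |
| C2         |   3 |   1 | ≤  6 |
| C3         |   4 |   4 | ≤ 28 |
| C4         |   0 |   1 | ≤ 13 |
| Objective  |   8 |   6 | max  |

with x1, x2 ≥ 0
x1 = 0, x2 = 6, z = 36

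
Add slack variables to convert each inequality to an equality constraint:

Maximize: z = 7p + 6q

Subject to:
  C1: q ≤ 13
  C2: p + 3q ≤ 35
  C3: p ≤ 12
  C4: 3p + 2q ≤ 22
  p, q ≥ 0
max z = 7p + 6q

s.t.
  q + s1 = 13
  p + 3q + s2 = 35
  p + s3 = 12
  3p + 2q + s4 = 22
  p, q, s1, s2, s3, s4 ≥ 0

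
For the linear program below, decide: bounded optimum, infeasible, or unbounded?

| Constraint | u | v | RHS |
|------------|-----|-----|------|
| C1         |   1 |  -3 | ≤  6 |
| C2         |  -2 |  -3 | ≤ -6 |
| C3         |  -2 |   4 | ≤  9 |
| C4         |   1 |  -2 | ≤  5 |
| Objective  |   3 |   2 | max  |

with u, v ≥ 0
Feasible point: (0, 2) satisfies every constraint, so the LP is feasible.
Direction d = (2, 1): for each constraint row a, a·d ≤ 0 —
  (1)(2) + (-3)(1) = -1 ≤ 0
  (-2)(2) + (-3)(1) = -7 ≤ 0
  (-2)(2) + (4)(1) = 0 ≤ 0
  (1)(2) + (-2)(1) = 0 ≤ 0
and d ≥ 0, so (0, 2) + t·d stays feasible for every t ≥ 0. Along this ray z = 3u + 2v changes by 8 per unit t, so z → +∞.

The LP is unbounded; z can be made arbitrarily large.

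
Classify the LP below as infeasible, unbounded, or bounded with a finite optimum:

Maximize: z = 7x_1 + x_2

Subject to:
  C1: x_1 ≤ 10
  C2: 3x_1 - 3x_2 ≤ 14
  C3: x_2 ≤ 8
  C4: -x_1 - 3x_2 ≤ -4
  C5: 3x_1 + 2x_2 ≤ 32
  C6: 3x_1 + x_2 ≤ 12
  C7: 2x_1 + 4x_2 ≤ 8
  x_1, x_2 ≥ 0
The point (4, 0) satisfies every constraint, so the LP is feasible; the constraints give x_1 ≤ 10 and x_2 ≤ 8, which with x_1, x_2 ≥ 0 keep the feasible region inside a bounded box. A feasible, bounded LP attains a finite optimum at a vertex.

Evaluating z = 7x_1 + x_2 at each vertex:
  (4, 0): z = 28
  (0, 2): z = 2
  (0, 1.333): z = 1.333

The LP has an optimal solution: (4, 0) with z = 28.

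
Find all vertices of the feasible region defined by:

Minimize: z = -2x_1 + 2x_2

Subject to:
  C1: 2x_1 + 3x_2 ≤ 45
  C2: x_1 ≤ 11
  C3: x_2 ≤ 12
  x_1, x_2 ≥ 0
Each vertex is the intersection of two constraint boundaries that also satisfies all remaining constraints:
  x_1 = 0 and x_2 = 0 → (0, 0)
  x_1 = 11 and x_2 = 0 → (11, 0)
  2x_1 + 3x_2 = 45 and x_1 = 11 → (11, 7.667)
  2x_1 + 3x_2 = 45 and x_2 = 12 → (4.5, 12)
  x_2 = 12 and x_1 = 0 → (0, 12)

Vertices: (0, 0), (11, 0), (11, 7.667), (4.5, 12), (0, 12)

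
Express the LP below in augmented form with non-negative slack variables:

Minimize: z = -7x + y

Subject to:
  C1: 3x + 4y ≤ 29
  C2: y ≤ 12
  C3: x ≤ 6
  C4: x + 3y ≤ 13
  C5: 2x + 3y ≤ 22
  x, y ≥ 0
min z = -7x + y

s.t.
  3x + 4y + s1 = 29
  y + s2 = 12
  x + s3 = 6
  x + 3y + s4 = 13
  2x + 3y + s5 = 22
  x, y, s1, s2, s3, s4, s5 ≥ 0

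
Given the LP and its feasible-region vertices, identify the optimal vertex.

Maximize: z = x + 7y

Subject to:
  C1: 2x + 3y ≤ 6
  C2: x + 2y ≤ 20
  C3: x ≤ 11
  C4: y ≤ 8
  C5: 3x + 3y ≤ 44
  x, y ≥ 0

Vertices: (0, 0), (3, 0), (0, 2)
(0, 2) with z = 14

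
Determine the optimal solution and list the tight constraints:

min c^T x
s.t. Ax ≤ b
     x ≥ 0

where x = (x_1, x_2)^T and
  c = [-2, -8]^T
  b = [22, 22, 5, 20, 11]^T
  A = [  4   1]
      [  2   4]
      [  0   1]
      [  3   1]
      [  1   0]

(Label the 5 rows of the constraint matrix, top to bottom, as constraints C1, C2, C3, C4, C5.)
Optimal: x_1 = 1, x_2 = 5
Binding: C2, C3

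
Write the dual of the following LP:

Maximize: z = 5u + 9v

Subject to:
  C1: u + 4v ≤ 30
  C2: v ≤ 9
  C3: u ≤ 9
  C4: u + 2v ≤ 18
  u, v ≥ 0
Minimize: z = 30y1 + 9y2 + 9y3 + 18y4

Subject to:
  C1: -y1 - y3 - y4 ≤ -5
  C2: -4y1 - y2 - 2y4 ≤ -9
  y1, y2, y3, y4 ≥ 0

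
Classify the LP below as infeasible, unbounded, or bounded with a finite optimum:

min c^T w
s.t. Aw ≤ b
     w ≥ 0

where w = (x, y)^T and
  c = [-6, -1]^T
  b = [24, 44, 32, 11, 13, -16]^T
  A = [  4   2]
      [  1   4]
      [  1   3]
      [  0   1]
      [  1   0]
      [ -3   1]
The point (6, 0) satisfies every constraint, so the LP is feasible; the constraints give x ≤ 13 and y ≤ 11, which with x, y ≥ 0 keep the feasible region inside a bounded box. A feasible, bounded LP attains a finite optimum at a vertex.

The LP has an optimal solution: (6, 0) with z = -36.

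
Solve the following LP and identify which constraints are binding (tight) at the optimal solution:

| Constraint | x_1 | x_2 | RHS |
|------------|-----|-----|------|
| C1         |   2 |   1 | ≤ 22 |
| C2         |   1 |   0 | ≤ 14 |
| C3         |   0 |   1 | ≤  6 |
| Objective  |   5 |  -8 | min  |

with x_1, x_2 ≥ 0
Optimal: x_1 = 0, x_2 = 6
Slack at optimum:
  C1: slack = 16
  C2: slack = 14
  C3: slack = 0 (binding)
  x_1 ≥ 0: x_1 = 0 (binding)
  x_2 ≥ 0: x_2 = 6
Binding constraints: C3, x_1 ≥ 0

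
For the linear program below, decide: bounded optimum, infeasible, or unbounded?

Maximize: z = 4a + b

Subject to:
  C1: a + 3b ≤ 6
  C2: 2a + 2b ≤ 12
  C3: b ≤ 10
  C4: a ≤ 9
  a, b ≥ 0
The point (6, 0) satisfies every constraint, so the LP is feasible; the constraints give a ≤ 9 and b ≤ 10, which with a, b ≥ 0 keep the feasible region inside a bounded box. A feasible, bounded LP attains a finite optimum at a vertex.

The LP has an optimal solution: (6, 0) with z = 24.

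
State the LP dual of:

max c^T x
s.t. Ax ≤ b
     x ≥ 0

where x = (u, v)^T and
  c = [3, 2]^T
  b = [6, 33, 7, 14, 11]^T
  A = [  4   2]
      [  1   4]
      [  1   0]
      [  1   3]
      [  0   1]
Minimize: z = 6y1 + 33y2 + 7y3 + 14y4 + 11y5

Subject to:
  C1: -4y1 - y2 - y3 - y4 ≤ -3
  C2: -2y1 - 4y2 - 3y4 - y5 ≤ -2
  y1, y2, y3, y4, y5 ≥ 0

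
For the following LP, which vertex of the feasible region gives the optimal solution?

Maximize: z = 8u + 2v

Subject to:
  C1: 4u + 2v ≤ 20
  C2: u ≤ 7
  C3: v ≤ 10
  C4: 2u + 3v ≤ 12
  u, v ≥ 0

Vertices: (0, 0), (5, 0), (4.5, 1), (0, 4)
Evaluating z = 8u + 2v at each vertex:
  (0, 0): z = 0
  (5, 0): z = 40
  (4.5, 1): z = 38
  (0, 4): z = 8

The largest value is z = 40, attained at (5, 0).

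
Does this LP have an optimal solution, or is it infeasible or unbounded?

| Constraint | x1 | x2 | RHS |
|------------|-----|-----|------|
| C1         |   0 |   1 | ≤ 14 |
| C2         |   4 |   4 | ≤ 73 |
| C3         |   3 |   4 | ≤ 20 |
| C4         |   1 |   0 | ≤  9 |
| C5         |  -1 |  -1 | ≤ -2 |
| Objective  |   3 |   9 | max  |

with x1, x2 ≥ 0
The point (0, 5) satisfies every constraint, so the LP is feasible; the constraints give x1 ≤ 9 and x2 ≤ 14, which with x1, x2 ≥ 0 keep the feasible region inside a bounded box. A feasible, bounded LP attains a finite optimum at a vertex.

Evaluating z = 3x1 + 9x2 at each vertex:
  (2, 0): z = 6
  (6.667, 0): z = 20
  (0, 5): z = 45
  (0, 2): z = 18

The LP has an optimal solution: (0, 5) with z = 45.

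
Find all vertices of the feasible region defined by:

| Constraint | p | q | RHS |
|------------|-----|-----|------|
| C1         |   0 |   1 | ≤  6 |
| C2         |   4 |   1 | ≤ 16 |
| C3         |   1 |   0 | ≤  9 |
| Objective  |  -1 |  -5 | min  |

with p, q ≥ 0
Each vertex is the intersection of two constraint boundaries that also satisfies all remaining constraints:
  p = 0 and q = 0 → (0, 0)
  4p + q = 16 and q = 0 → (4, 0)
  q = 6 and 4p + q = 16 → (2.5, 6)
  q = 6 and p = 0 → (0, 6)

Vertices: (0, 0), (4, 0), (2.5, 6), (0, 6)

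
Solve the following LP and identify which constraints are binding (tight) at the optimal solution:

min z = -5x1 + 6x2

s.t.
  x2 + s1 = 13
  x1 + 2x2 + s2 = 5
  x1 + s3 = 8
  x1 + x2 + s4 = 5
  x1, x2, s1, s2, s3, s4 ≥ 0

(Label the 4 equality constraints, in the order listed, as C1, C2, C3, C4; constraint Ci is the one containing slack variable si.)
Optimal: x1 = 5, x2 = 0
Slack at optimum:
  C1: slack = 13
  C2: slack = 0 (binding)
  C3: slack = 3
  C4: slack = 0 (binding)
  x1 ≥ 0: x1 = 5
  x2 ≥ 0: x2 = 0 (binding)
Binding constraints: C2, C4, x2 ≥ 0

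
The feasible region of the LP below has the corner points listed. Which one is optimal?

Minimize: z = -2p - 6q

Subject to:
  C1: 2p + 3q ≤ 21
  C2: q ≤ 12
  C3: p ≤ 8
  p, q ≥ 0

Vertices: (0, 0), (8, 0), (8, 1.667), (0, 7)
Evaluating z = -2p - 6q at each vertex:
  (0, 0): z = 0
  (8, 0): z = -16
  (8, 1.667): z = -26
  (0, 7): z = -42

The smallest value is z = -42, attained at (0, 7).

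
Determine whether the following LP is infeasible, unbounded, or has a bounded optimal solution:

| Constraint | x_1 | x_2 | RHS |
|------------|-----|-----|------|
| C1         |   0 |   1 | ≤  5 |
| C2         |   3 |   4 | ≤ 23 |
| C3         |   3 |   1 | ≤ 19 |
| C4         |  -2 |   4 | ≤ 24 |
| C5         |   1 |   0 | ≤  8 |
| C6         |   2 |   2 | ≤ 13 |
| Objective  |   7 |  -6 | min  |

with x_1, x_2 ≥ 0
The point (0, 5) satisfies every constraint, so the LP is feasible; the constraints give x_1 ≤ 8 and x_2 ≤ 5, which with x_1, x_2 ≥ 0 keep the feasible region inside a bounded box. A feasible, bounded LP attains a finite optimum at a vertex.

The LP has an optimal solution: (0, 5) with z = -30.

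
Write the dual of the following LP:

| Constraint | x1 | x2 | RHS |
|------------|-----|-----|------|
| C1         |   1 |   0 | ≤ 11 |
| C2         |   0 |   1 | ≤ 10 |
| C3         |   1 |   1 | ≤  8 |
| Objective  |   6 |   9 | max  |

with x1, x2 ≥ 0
Minimize: z = 11y1 + 10y2 + 8y3

Subject to:
  C1: -y1 - y3 ≤ -6
  C2: -y2 - y3 ≤ -9
  y1, y2, y3 ≥ 0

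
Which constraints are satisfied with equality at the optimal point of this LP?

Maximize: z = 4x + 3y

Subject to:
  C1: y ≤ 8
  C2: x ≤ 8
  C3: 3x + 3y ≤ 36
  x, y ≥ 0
Optimal: x = 8, y = 4
Binding: C2, C3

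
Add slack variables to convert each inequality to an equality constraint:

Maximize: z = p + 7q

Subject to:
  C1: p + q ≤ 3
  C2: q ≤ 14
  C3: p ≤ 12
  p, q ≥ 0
max z = p + 7q

s.t.
  p + q + s1 = 3
  q + s2 = 14
  p + s3 = 12
  p, q, s1, s2, s3 ≥ 0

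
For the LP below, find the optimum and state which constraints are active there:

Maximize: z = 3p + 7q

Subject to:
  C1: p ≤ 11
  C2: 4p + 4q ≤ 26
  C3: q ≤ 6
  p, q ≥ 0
Optimal: p = 0.5, q = 6
Slack at optimum:
  C1: slack = 10.5
  C2: slack = 0 (binding)
  C3: slack = 0 (binding)
  p ≥ 0: p = 0.5
  q ≥ 0: q = 6
Binding constraints: C2, C3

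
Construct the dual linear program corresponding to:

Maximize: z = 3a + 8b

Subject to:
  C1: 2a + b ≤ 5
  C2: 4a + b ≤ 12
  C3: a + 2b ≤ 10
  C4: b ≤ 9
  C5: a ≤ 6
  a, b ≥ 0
Minimize: z = 5y1 + 12y2 + 10y3 + 9y4 + 6y5

Subject to:
  C1: -2y1 - 4y2 - y3 - y5 ≤ -3
  C2: -y1 - y2 - 2y3 - y4 ≤ -8
  y1, y2, y3, y4, y5 ≥ 0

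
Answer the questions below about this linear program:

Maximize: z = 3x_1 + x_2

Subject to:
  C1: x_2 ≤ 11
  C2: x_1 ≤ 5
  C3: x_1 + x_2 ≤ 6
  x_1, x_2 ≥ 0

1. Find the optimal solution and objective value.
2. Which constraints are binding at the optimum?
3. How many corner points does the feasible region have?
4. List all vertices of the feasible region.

1. x_1 = 5, x_2 = 1, z = 16
2. C2, C3
3. 4
4. (0, 0), (5, 0), (5, 1), (0, 6)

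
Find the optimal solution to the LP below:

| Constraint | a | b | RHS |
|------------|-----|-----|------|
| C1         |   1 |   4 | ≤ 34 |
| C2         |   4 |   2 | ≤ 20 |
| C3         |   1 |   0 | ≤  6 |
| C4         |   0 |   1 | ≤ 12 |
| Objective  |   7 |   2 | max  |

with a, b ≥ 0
Each vertex is the intersection of two constraint boundaries that also satisfies all remaining constraints:
  a = 0 and b = 0 → (0, 0)
  4a + 2b = 20 and b = 0 → (5, 0)
  a + 4b = 34 and 4a + 2b = 20 → (0.8571, 8.286)
  a + 4b = 34 and a = 0 → (0, 8.5)

Evaluating z = 7a + 2b at each vertex:
  (0, 0): z = 0
  (5, 0): z = 35
  (0.8571, 8.286): z = 22.57
  (0, 8.5): z = 17

The maximum is at (5, 0) with z = 35.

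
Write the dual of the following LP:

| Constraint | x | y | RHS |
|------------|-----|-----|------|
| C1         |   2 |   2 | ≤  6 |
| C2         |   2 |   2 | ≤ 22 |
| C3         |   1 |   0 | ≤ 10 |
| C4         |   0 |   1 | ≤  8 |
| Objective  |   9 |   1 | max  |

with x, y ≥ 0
Minimize: z = 6y1 + 22y2 + 10y3 + 8y4

Subject to:
  C1: -2y1 - 2y2 - y3 ≤ -9
  C2: -2y1 - 2y2 - y4 ≤ -1
  y1, y2, y3, y4 ≥ 0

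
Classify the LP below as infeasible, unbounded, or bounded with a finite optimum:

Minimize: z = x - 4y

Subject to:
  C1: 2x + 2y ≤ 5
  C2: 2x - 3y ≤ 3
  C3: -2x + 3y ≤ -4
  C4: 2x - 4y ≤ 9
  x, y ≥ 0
C2 requires 2x - 3y ≤ 3, while C3 (-2x + 3y ≤ -4) is equivalent to 2x - 3y ≥ 4. Together they would need 4 ≤ 2x - 3y ≤ 3, which is impossible since 4 > 3. No point satisfies all constraints.

Infeasible: no point satisfies all constraints simultaneously.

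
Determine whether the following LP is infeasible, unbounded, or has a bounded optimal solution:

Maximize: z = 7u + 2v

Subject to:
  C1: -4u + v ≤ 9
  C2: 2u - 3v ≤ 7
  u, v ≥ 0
Feasible point: (0, 0) satisfies every constraint, so the LP is feasible.
Direction d = (1, 1): for each constraint row a, a·d ≤ 0 —
  (-4)(1) + (1)(1) = -3 ≤ 0
  (2)(1) + (-3)(1) = -1 ≤ 0
and d ≥ 0, so (0, 0) + t·d stays feasible for every t ≥ 0. Along this ray z = 7u + 2v changes by 9 per unit t, so z → +∞.

The LP is unbounded; z can be made arbitrarily large.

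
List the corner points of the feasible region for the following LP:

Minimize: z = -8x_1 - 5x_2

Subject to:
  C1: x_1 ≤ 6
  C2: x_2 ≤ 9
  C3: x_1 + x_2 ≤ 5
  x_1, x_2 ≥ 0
Each vertex is the intersection of two constraint boundaries that also satisfies all remaining constraints:
  x_1 = 0 and x_2 = 0 → (0, 0)
  x_1 + x_2 = 5 and x_2 = 0 → (5, 0)
  x_1 + x_2 = 5 and x_1 = 0 → (0, 5)

Vertices: (0, 0), (5, 0), (0, 5)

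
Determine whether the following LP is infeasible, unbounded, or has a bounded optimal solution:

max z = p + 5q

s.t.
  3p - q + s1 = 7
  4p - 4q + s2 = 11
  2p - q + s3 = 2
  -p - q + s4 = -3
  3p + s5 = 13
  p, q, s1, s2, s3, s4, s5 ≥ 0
Feasible point: (0, 3) satisfies every constraint, so the LP is feasible.
Direction d = (0, 1): for each constraint row a, a·d ≤ 0 —
  (3)(0) + (-1)(1) = -1 ≤ 0
  (4)(0) + (-4)(1) = -4 ≤ 0
  (2)(0) + (-1)(1) = -1 ≤ 0
  (-1)(0) + (-1)(1) = -1 ≤ 0
  (3)(0) + (0)(1) = 0 ≤ 0
and d ≥ 0, so (0, 3) + t·d stays feasible for every t ≥ 0. Along this ray z = p + 5q changes by 5 per unit t, so z → +∞.

Unbounded — the objective can increase without bound over the feasible region.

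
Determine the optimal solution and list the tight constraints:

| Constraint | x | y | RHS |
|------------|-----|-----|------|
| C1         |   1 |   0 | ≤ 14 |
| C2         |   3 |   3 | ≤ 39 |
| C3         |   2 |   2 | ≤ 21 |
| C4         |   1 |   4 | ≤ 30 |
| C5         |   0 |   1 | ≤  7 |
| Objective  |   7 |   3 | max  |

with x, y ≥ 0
Optimal: x = 10.5, y = 0
Slack at optimum:
  C1: slack = 3.5
  C2: slack = 7.5
  C3: slack = 0 (binding)
  C4: slack = 19.5
  C5: slack = 7
  x ≥ 0: x = 10.5
  y ≥ 0: y = 0 (binding)
Binding constraints: C3, y ≥ 0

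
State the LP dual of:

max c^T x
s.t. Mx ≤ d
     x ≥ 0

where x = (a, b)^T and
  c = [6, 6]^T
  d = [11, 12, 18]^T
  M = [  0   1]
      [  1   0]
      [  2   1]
Minimize: z = 11y1 + 12y2 + 18y3

Subject to:
  C1: -y2 - 2y3 ≤ -6
  C2: -y1 - y3 ≤ -6
  y1, y2, y3 ≥ 0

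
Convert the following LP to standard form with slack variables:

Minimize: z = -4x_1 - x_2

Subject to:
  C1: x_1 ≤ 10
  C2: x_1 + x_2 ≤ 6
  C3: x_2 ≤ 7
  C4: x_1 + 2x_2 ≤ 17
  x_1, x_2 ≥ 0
min z = -4x_1 - x_2

s.t.
  x_1 + s1 = 10
  x_1 + x_2 + s2 = 6
  x_2 + s3 = 7
  x_1 + 2x_2 + s4 = 17
  x_1, x_2, s1, s2, s3, s4 ≥ 0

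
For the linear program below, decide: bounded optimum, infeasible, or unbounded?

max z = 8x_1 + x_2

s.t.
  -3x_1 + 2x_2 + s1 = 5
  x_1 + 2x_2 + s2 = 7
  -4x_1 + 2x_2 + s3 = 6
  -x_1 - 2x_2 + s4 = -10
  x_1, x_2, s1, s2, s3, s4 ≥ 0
The row x_1 + 2x_2 + s2 = 7 with s2 ≥ 0 requires x_1 + 2x_2 ≤ 7, while the row -x_1 - 2x_2 + s4 = -10 with s4 ≥ 0 is equivalent to x_1 + 2x_2 ≥ 10. Together they would need 10 ≤ x_1 + 2x_2 ≤ 7, which is impossible since 10 > 7. No point satisfies all constraints.

Infeasible — the constraint set is empty.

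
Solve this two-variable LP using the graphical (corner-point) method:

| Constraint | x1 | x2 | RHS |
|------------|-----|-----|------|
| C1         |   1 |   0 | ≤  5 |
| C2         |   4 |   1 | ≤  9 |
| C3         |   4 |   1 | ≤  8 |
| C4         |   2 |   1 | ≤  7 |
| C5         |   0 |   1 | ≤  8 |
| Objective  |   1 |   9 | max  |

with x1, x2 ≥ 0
Each vertex is the intersection of two constraint boundaries that also satisfies all remaining constraints:
  x1 = 0 and x2 = 0 → (0, 0)
  4x1 + x2 = 8 and x2 = 0 → (2, 0)
  4x1 + x2 = 8 and 2x1 + x2 = 7 → (0.5, 6)
  2x1 + x2 = 7 and x1 = 0 → (0, 7)

Evaluating z = x1 + 9x2 at each vertex:
  (0, 0): z = 0
  (2, 0): z = 2
  (0.5, 6): z = 54.5
  (0, 7): z = 63

The maximum is at (0, 7) with z = 63.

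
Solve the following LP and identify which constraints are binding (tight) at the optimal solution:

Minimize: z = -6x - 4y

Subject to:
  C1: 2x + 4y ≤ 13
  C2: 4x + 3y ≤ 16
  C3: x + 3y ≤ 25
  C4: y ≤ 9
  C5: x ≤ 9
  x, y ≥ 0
Optimal: x = 4, y = 0
Binding: C2, y ≥ 0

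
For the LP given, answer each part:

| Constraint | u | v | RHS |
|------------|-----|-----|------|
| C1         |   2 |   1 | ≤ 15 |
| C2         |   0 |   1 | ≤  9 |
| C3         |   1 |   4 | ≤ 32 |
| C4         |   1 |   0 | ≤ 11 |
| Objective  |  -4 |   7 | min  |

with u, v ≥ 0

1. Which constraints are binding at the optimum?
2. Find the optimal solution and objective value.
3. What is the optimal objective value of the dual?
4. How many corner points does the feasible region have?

1. C1, v ≥ 0
2. u = 7.5, v = 0, z = -30
3. -30 (by strong duality, equal to the primal optimum)
4. 4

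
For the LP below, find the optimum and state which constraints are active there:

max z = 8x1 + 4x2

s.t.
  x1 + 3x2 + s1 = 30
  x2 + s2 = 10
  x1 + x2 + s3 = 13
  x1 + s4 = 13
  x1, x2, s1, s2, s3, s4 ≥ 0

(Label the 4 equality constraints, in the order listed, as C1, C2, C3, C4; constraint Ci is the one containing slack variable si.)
Optimal: x1 = 13, x2 = 0
Slack at optimum:
  C1: slack = 17
  C2: slack = 10
  C3: slack = 0 (binding)
  C4: slack = 0 (binding)
  x1 ≥ 0: x1 = 13
  x2 ≥ 0: x2 = 0 (binding)
Binding constraints: C3, C4, x2 ≥ 0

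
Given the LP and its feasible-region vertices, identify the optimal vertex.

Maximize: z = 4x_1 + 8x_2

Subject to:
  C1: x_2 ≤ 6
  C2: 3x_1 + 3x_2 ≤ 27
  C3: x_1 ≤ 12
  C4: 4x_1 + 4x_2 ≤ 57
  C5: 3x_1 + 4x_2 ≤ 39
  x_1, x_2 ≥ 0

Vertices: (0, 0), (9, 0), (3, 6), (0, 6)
Evaluating z = 4x_1 + 8x_2 at each vertex:
  (0, 0): z = 0
  (9, 0): z = 36
  (3, 6): z = 60
  (0, 6): z = 48

The largest value is z = 60, attained at (3, 6).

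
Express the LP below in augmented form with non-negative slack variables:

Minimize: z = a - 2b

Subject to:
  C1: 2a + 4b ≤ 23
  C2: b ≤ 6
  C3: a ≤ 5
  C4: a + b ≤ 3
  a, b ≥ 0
min z = a - 2b

s.t.
  2a + 4b + s1 = 23
  b + s2 = 6
  a + s3 = 5
  a + b + s4 = 3
  a, b, s1, s2, s3, s4 ≥ 0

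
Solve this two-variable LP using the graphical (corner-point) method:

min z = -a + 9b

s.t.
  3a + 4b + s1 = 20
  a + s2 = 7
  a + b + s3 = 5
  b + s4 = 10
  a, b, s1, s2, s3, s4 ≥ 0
Each vertex is the intersection of two constraint boundaries that also satisfies all remaining constraints:
  a = 0 and b = 0 → (0, 0)
  a + b = 5 and b = 0 → (5, 0)
  3a + 4b = 20 and a + b = 5 → (0, 5)

Evaluating z = -a + 9b at each vertex:
  (0, 0): z = 0
  (5, 0): z = -5
  (0, 5): z = 45

The minimum is at (5, 0) with z = -5.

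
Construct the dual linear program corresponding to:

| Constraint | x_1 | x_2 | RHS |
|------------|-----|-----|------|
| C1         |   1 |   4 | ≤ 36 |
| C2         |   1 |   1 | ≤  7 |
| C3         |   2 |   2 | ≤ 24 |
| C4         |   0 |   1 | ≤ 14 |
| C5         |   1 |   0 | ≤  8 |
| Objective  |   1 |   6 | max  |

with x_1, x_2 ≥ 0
Minimize: z = 36y1 + 7y2 + 24y3 + 14y4 + 8y5

Subject to:
  C1: -y1 - y2 - 2y3 - y5 ≤ -1
  C2: -4y1 - y2 - 2y3 - y4 ≤ -6
  y1, y2, y3, y4, y5 ≥ 0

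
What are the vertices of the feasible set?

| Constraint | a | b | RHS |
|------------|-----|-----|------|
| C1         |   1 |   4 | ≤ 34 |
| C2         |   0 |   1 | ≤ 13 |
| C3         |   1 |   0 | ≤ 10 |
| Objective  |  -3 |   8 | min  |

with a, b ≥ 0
Each vertex is the intersection of two constraint boundaries that also satisfies all remaining constraints:
  a = 0 and b = 0 → (0, 0)
  a = 10 and b = 0 → (10, 0)
  a + 4b = 34 and a = 10 → (10, 6)
  a + 4b = 34 and a = 0 → (0, 8.5)

Vertices: (0, 0), (10, 0), (10, 6), (0, 8.5)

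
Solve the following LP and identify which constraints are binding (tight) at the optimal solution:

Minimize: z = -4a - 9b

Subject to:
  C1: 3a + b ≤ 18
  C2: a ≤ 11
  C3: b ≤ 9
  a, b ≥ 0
Optimal: a = 3, b = 9
Slack at optimum:
  C1: slack = 0 (binding)
  C2: slack = 8
  C3: slack = 0 (binding)
  a ≥ 0: a = 3
  b ≥ 0: b = 9
Binding constraints: C1, C3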